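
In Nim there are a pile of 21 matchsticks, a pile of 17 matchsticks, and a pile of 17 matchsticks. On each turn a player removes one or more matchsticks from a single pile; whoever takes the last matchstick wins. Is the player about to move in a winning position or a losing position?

Compute the nim-sum pairwise:
21 ^ 17 = 4
4 ^ 17 = 21
The nim-sum is 21 ≠ 0, so this is an N-position: the player to move can win.

Winning position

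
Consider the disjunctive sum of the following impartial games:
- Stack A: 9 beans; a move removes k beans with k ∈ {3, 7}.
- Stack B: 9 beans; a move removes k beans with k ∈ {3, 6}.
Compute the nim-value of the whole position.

For stack A, compute g(0), g(1), … with moves {3, 7}:
k:     0  1  2  3  4  5  6  7  8  9
g(k):  0  0  0  1  1  1  0  2  2  1
So g(9) = 1.
Build the Grundy sequence for stack B with g(k) = mex{g(k−s) : s ∈ {3, 6}, s ≤ k}:
k:     0  1  2  3  4  5  6  7  8  9
g(k):  0  0  0  1  1  1  2  2  2  0
So g(9) = 0.
The value of a disjunctive sum is the nim-sum of the parts.
Combined value = 1 XOR 0 = 1.

1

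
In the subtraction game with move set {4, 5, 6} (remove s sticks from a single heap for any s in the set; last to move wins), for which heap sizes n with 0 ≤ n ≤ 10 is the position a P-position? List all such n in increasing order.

0, 1, 2, 3, 10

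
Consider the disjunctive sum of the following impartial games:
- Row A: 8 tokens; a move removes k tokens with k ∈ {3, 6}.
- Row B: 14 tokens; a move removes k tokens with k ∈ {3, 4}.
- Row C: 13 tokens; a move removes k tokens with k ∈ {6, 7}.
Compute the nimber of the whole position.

Grundy values for row A (subtraction set {3, 6}):
k:     0  1  2  3  4  5  6  7  8
g(k):  0  0  0  1  1  1  2  2  2
So g(8) = 2.
For row B, compute g(0), g(1), … with moves {3, 4}:
g(0) = mex{} = 0
g(1) = mex{} = 0
g(2) = mex{} = 0
g(3) = mex{0} = 1
g(4) = mex{0} = 1
g(5) = mex{0} = 1
g(6) = mex{0,1} = 2
g(7) = mex{1} = 0
g(8) = mex{1} = 0
g(9) = mex{1,2} = 0
g(10) = mex{0,2} = 1
g(11) = mex{0} = 1
g(12) = mex{0} = 1
g(13) = mex{0,1} = 2
g(14) = mex{1} = 0
So g(14) = 0.
Grundy values for row C (subtraction set {6, 7}):
g(0) = mex{} = 0
g(1) = mex{} = 0
g(2) = mex{} = 0
g(3) = mex{} = 0
g(4) = mex{} = 0
g(5) = mex{} = 0
g(6) = mex{0} = 1
g(7) = mex{0} = 1
g(8) = mex{0} = 1
g(9) = mex{0} = 1
g(10) = mex{0} = 1
g(11) = mex{0} = 1
g(12) = mex{0,1} = 2
g(13) = mex{1} = 0
So g(13) = 0.
The value of a disjunctive sum is the nim-sum of the parts.
Combined value = 2 ⊕ 0 ⊕ 0 = 2.

2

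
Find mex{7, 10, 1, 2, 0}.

The values 0, 1, 2 are all present; 3 is the first non-negative integer missing from the set.

3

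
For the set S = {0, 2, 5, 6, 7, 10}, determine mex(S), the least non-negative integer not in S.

1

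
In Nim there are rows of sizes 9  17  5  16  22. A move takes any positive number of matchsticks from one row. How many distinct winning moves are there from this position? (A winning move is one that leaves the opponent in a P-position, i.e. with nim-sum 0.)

3

Compute the nim-sum pairwise:
9 ⊕ 17 = 24
24 ⊕ 5 = 29
29 ⊕ 16 = 13
13 ⊕ 22 = 27
The overall nim-sum is X = 27. A row of size p has a winning move iff p XOR X < p (reduce it to p XOR X).
  9: 9 XOR 27 = 18 ≥ 9 — no move.
  17: 17 XOR 27 = 10 < 17 — winning move (to 10).
  5: 5 XOR 27 = 30 ≥ 5 — no move.
  16: 16 XOR 27 = 11 < 16 — winning move (to 11).
  22: 22 XOR 27 = 13 < 22 — winning move (to 13).
That gives 3 winning moves.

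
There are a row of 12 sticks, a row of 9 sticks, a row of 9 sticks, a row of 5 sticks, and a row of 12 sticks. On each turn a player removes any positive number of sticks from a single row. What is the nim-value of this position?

Compute the nim-sum pairwise:
12 ^ 9 = 5
5 ^ 9 = 12
12 ^ 5 = 9
9 ^ 12 = 5

5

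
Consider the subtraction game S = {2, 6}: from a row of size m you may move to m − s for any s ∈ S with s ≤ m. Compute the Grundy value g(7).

1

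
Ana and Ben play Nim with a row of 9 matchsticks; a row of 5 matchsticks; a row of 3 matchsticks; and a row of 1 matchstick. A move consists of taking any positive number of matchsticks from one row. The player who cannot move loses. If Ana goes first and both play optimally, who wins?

Write each in binary and XOR column by column:
  1001  (9)
  0101  (5)
  0011  (3)
  0001  (1)
  ----
  1110  (14)
The nim-sum is 14 ≠ 0, so this is an N-position: the player to move can win; Ana has a winning move.

Ana wins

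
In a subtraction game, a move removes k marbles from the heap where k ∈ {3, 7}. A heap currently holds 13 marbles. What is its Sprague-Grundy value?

Grundy values for subtraction set {3, 7}:
g(0) = mex{} = 0
g(1) = mex{} = 0
g(2) = mex{} = 0
g(3) = mex{0} = 1
g(4) = mex{0} = 1
g(5) = mex{0} = 1
g(6) = mex{1} = 0
g(7) = mex{0,1} = 2
g(8) = mex{0,1} = 2
g(9) = mex{0} = 1
g(10) = mex{1,2} = 0
g(11) = mex{1,2} = 0
g(12) = mex{1} = 0
g(13) = mex{0} = 1
So g(13) = 1.

1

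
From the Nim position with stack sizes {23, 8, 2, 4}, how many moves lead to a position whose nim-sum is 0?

1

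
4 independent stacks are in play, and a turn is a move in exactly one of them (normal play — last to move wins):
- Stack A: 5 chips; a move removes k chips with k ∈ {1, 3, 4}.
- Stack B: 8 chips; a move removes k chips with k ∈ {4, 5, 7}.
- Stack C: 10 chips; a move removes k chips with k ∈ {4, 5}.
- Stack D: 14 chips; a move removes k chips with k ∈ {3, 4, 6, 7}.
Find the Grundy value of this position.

0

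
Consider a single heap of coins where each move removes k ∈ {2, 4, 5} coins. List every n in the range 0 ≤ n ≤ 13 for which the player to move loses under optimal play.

0, 1, 7, 8

Build the Grundy sequence with g(k) = mex{g(k−s) : s ∈ {2, 4, 5}, s ≤ k}:
g(0) = mex{} = 0
g(1) = mex{} = 0
g(2) = mex{0} = 1
g(3) = mex{0} = 1
g(4) = mex{0,1} = 2
g(5) = mex{0,1} = 2
g(6) = mex{0,1,2} = 3
g(7) = mex{1,2} = 0
g(8) = mex{1,2,3} = 0
g(9) = mex{0,2} = 1
g(10) = mex{0,2,3} = 1
g(11) = mex{0,1,3} = 2
g(12) = mex{0,1} = 2
g(13) = mex{0,1,2} = 3
The P-positions (g = 0) in 0..13 are 0, 1, 7, 8.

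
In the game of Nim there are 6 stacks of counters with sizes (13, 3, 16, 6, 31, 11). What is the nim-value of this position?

12

Write each in binary and XOR column by column:
  01101  (13)
  00011  (3)
  10000  (16)
  00110  (6)
  11111  (31)
  01011  (11)
  -----
  01100  (12)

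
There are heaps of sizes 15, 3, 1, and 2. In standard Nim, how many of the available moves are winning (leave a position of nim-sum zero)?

1

Nim-sum: 15 XOR 3 XOR 1 XOR 2 = 15.
The overall nim-sum is X = 15. A heap of size p has a winning move iff p XOR X < p (reduce it to p XOR X).
  15: 15 XOR 15 = 0 < 15 — winning move (to 0).
  3: 3 XOR 15 = 12 ≥ 3 — no move.
  1: 1 XOR 15 = 14 ≥ 1 — no move.
  2: 2 XOR 15 = 13 ≥ 2 — no move.
That gives 1 winning move.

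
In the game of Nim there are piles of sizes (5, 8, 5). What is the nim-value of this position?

Nim-sum: 5 ^ 8 ^ 5 = 8.

8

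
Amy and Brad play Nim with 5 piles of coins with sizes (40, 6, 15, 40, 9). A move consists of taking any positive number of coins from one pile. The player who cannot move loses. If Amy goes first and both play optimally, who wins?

Write each in binary and XOR column by column:
  101000  (40)
  000110  (6)
  001111  (15)
  101000  (40)
  001001  (9)
  ------
  000000  (0)
The nim-sum is 0, so this is a P-position: the player to move is in a losing position under optimal play; Amy is about to move from it and so loses — Brad wins.

Brad wins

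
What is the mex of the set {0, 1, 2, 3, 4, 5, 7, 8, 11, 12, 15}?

The values 0, 1, 2, 3, 4, 5 are all present; 6 is the first non-negative integer missing from the set.

6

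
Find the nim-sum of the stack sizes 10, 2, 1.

Compute the nim-sum pairwise:
10 XOR 2 = 8
8 XOR 1 = 9

9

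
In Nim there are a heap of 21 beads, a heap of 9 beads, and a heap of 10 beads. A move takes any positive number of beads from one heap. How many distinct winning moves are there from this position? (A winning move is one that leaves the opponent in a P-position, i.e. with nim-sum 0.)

Nim-sum: 21 ⊕ 9 ⊕ 10 = 22.
The overall nim-sum is X = 22. A heap of size p has a winning move iff p XOR X < p (reduce it to p XOR X).
  21: 21 XOR 22 = 3 < 21 — winning move (to 3).
  9: 9 XOR 22 = 31 ≥ 9 — no move.
  10: 10 XOR 22 = 28 ≥ 10 — no move.
That gives 1 winning move.

1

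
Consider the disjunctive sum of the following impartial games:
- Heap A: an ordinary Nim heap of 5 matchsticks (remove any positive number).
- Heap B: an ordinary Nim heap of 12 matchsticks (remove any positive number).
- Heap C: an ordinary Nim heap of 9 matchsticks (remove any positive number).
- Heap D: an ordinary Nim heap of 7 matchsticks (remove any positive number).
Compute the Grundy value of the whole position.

Heap A is a plain Nim heap of size 5, so its Grundy value is 5.
Heap B is a plain Nim heap of size 12, so its Grundy value is 12.
Heap C is a plain Nim heap of size 9, so its Grundy value is 9.
Heap D is a plain Nim heap of size 7, so its Grundy value is 7.
By the Sprague-Grundy theorem, the Grundy value of a sum of independent games is the XOR of the component values.
Combined value = 5 ⊕ 12 ⊕ 9 ⊕ 7 = 7.

7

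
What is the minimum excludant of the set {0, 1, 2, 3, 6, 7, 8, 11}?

4

The values 0, 1, 2, 3 are all present; 4 is the first non-negative integer missing from the set.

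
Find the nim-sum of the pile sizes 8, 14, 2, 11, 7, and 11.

Compute the nim-sum pairwise:
8 ⊕ 14 = 6
6 ⊕ 2 = 4
4 ⊕ 11 = 15
15 ⊕ 7 = 8
8 ⊕ 11 = 3

3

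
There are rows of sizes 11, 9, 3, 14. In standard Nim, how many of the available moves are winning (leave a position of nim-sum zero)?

3

Nim-sum: 11 ^ 9 ^ 3 ^ 14 = 15.
The overall nim-sum is X = 15. A row of size p has a winning move iff p XOR X < p (reduce it to p XOR X).
  11: 11 XOR 15 = 4 < 11 — winning move (to 4).
  9: 9 XOR 15 = 6 < 9 — winning move (to 6).
  3: 3 XOR 15 = 12 ≥ 3 — no move.
  14: 14 XOR 15 = 1 < 14 — winning move (to 1).
That gives 3 winning moves.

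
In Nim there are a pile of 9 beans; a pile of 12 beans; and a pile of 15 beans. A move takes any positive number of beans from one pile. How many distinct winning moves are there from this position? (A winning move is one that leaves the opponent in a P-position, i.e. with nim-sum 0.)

3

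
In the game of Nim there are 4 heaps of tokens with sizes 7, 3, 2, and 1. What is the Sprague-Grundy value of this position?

7

Nim-sum: 7 ⊕ 3 ⊕ 2 ⊕ 1 = 7.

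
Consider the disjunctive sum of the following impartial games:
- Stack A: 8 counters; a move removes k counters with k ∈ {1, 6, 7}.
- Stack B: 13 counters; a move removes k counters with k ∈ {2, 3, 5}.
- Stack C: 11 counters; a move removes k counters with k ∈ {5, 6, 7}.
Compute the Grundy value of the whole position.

For stack A, compute g(0), g(1), … with moves {1, 6, 7}:
k:     0  1  2  3  4  5  6  7  8
g(k):  0  1  0  1  0  1  2  3  2
So g(8) = 2.
Grundy values for stack B (subtraction set {2, 3, 5}):
g(0) = mex{} = 0
g(1) = mex{} = 0
g(2) = mex{0} = 1
g(3) = mex{0} = 1
g(4) = mex{0,1} = 2
g(5) = mex{0,1} = 2
g(6) = mex{0,1,2} = 3
g(7) = mex{1,2} = 0
g(8) = mex{1,2,3} = 0
g(9) = mex{0,2,3} = 1
g(10) = mex{0,2} = 1
g(11) = mex{0,1,3} = 2
g(12) = mex{0,1} = 2
g(13) = mex{0,1,2} = 3
So g(13) = 3.
Build the Grundy sequence for stack C with g(k) = mex{g(k−s) : s ∈ {5, 6, 7}, s ≤ k}:
k:     0  1  2  3  4  5  6  7  8  9 10 11
g(k):  0  0  0  0  0  1  1  1  1  1  2  2
So g(11) = 2.
By the Sprague-Grundy theorem, the Grundy value of a sum of independent games is the XOR of the component values.
Combined value = 2 XOR 3 XOR 2 = 3.

3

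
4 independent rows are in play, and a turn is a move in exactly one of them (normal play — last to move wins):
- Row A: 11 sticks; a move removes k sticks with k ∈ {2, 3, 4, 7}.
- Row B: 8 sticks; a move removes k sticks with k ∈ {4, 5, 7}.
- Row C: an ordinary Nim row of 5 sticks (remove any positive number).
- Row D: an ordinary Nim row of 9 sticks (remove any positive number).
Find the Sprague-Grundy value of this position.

Build the Grundy sequence for row A with g(k) = mex{g(k−s) : s ∈ {2, 3, 4, 7}, s ≤ k}:
k:     0  1  2  3  4  5  6  7  8  9 10 11
g(k):  0  0  1  1  2  2  0  3  1  4  2  0
So g(11) = 0.
Build the Grundy sequence for row B with g(k) = mex{g(k−s) : s ∈ {4, 5, 7}, s ≤ k}:
k:     0  1  2  3  4  5  6  7  8
g(k):  0  0  0  0  1  1  1  1  2
So g(8) = 2.
Row C is a plain Nim row of size 5, so its Grundy value is 5.
Row D is a plain Nim row of size 9, so its Grundy value is 9.
The value of a disjunctive sum is the nim-sum of the parts.
Combined value = 0 ⊕ 2 ⊕ 5 ⊕ 9 = 14.

14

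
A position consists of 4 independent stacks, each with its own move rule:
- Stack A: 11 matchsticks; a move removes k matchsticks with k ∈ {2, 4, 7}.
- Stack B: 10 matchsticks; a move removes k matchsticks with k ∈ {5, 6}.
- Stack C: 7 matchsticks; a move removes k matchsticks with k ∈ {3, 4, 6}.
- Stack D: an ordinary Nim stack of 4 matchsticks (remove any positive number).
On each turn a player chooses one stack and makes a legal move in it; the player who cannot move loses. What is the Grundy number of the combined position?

Grundy values for stack A (subtraction set {2, 4, 7}):
g(0) = mex{} = 0
g(1) = mex{} = 0
g(2) = mex{0} = 1
g(3) = mex{0} = 1
g(4) = mex{0,1} = 2
g(5) = mex{0,1} = 2
g(6) = mex{1,2} = 0
g(7) = mex{0,1,2} = 3
g(8) = mex{0,2} = 1
g(9) = mex{1,2,3} = 0
g(10) = mex{0,1} = 2
g(11) = mex{0,2,3} = 1
So g(11) = 1.
For stack B, compute g(0), g(1), … with moves {5, 6}:
g(0) = mex{} = 0
g(1) = mex{} = 0
g(2) = mex{} = 0
g(3) = mex{} = 0
g(4) = mex{} = 0
g(5) = mex{0} = 1
g(6) = mex{0} = 1
g(7) = mex{0} = 1
g(8) = mex{0} = 1
g(9) = mex{0} = 1
g(10) = mex{0,1} = 2
So g(10) = 2.
For stack C, compute g(0), g(1), … with moves {3, 4, 6}:
g(0) = mex{} = 0
g(1) = mex{} = 0
g(2) = mex{} = 0
g(3) = mex{0} = 1
g(4) = mex{0} = 1
g(5) = mex{0} = 1
g(6) = mex{0,1} = 2
g(7) = mex{0,1} = 2
So g(7) = 2.
Stack D is a plain Nim stack of size 4, so its Grundy value is 4.
By the Sprague-Grundy theorem, the Grundy value of a sum of independent games is the XOR of the component values.
Combined value = 1 ⊕ 2 ⊕ 2 ⊕ 4 = 5.

5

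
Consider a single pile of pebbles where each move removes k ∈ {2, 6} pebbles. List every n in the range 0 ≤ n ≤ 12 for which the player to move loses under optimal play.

0, 1, 4, 5, 8, 9, 12

Compute g(0), g(1), … for moves {2, 6}:
g(0) = mex{} = 0
g(1) = mex{} = 0
g(2) = mex{0} = 1
g(3) = mex{0} = 1
g(4) = mex{1} = 0
g(5) = mex{1} = 0
g(6) = mex{0} = 1
g(7) = mex{0} = 1
g(8) = mex{1} = 0
g(9) = mex{1} = 0
g(10) = mex{0} = 1
g(11) = mex{0} = 1
g(12) = mex{1} = 0
The P-positions (g = 0) in 0..12 are 0, 1, 4, 5, 8, 9, 12.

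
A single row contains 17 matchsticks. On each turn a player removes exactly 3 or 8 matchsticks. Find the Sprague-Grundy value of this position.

Grundy values for subtraction set {3, 8}:
k:     0  1  2  3  4  5  6  7  8  9 10 11 12 13 14 15 16 17
g(k):  0  0  0  1  1  1  0  0  2  1  1  0  0  0  1  1  1  0
So g(17) = 0.

0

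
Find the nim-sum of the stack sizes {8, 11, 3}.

0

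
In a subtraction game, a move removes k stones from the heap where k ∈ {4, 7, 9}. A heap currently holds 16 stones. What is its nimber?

0

Build the Grundy sequence with g(k) = mex{g(k−s) : s ∈ {4, 7, 9}, s ≤ k}:
k:     0  1  2  3  4  5  6  7  8  9 10 11 12 13 14 15 16
g(k):  0  0  0  0  1  1  1  1  2  2  2  2  3  0  0  0  0
So g(16) = 0.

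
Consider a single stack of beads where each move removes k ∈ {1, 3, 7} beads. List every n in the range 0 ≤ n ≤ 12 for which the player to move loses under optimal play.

0, 2, 4, 6, 8, 10, 12

Build the Grundy sequence with g(k) = mex{g(k−s) : s ∈ {1, 3, 7}, s ≤ k}:
k:     0  1  2  3  4  5  6  7  8  9 10 11 12
g(k):  0  1  0  1  0  1  0  1  0  1  0  1  0
The P-positions (g = 0) in 0..12 are 0, 2, 4, 6, 8, 10, 12.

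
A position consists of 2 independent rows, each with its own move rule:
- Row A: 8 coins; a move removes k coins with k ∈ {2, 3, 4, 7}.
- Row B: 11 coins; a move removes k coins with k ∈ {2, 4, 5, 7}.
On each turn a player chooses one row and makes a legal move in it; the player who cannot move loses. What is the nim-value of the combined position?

0

Grundy values for row A (subtraction set {2, 3, 4, 7}):
k:     0  1  2  3  4  5  6  7  8
g(k):  0  0  1  1  2  2  0  3  1
So g(8) = 1.
Build the Grundy sequence for row B with g(k) = mex{g(k−s) : s ∈ {2, 4, 5, 7}, s ≤ k}:
k:     0  1  2  3  4  5  6  7  8  9 10 11
g(k):  0  0  1  1  2  2  3  3  4  0  0  1
So g(11) = 1.
By the Sprague-Grundy theorem, the Grundy value of a sum of independent games is the XOR of the component values.
Combined value = 1 XOR 1 = 0.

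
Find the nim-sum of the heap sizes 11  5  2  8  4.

0

Nim-sum: 11 ^ 5 ^ 2 ^ 8 ^ 4 = 0.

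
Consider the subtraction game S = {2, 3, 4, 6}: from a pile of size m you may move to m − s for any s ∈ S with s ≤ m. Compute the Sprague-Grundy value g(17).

0

Grundy values for subtraction set {2, 3, 4, 6}:
k:     0  1  2  3  4  5  6  7  8  9 10 11 12 13 14 15 16 17
g(k):  0  0  1  1  2  2  3  3  0  0  1  1  2  2  3  3  0  0
So g(17) = 0.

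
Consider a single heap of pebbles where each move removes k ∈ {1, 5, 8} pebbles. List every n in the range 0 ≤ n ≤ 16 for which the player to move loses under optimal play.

0, 2, 4, 6, 13, 15

Grundy values for subtraction set {1, 5, 8}:
k:     0  1  2  3  4  5  6  7  8  9 10 11 12 13 14 15 16
g(k):  0  1  0  1  0  1  0  1  2  3  2  3  2  0  1  0  1
The P-positions (g = 0) in 0..16 are 0, 2, 4, 6, 13, 15.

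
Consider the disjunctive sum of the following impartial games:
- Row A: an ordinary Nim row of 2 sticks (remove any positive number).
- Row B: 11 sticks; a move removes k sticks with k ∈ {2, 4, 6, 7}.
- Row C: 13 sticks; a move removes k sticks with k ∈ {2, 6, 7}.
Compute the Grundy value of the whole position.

Row A is a plain Nim row of size 2, so its Grundy value is 2.
Build the Grundy sequence for row B with g(k) = mex{g(k−s) : s ∈ {2, 4, 6, 7}, s ≤ k}:
k:     0  1  2  3  4  5  6  7  8  9 10 11
g(k):  0  0  1  1  2  2  3  3  4  0  0  1
So g(11) = 1.
For row C, compute g(0), g(1), … with moves {2, 6, 7}:
g(0) = mex{} = 0
g(1) = mex{} = 0
g(2) = mex{0} = 1
g(3) = mex{0} = 1
g(4) = mex{1} = 0
g(5) = mex{1} = 0
g(6) = mex{0} = 1
g(7) = mex{0} = 1
g(8) = mex{0,1} = 2
g(9) = mex{1} = 0
g(10) = mex{0,1,2} = 3
g(11) = mex{0} = 1
g(12) = mex{0,1,3} = 2
g(13) = mex{1} = 0
So g(13) = 0.
By the Sprague-Grundy theorem, the Grundy value of a sum of independent games is the XOR of the component values.
Combined value = 2 XOR 1 XOR 0 = 3.

3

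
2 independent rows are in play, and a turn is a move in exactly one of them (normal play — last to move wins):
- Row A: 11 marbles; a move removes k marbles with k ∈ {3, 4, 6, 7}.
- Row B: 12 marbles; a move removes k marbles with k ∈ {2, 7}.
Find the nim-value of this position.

1

Build the Grundy sequence for row A with g(k) = mex{g(k−s) : s ∈ {3, 4, 6, 7}, s ≤ k}:
g(0) = mex{} = 0
g(1) = mex{} = 0
g(2) = mex{} = 0
g(3) = mex{0} = 1
g(4) = mex{0} = 1
g(5) = mex{0} = 1
g(6) = mex{0,1} = 2
g(7) = mex{0,1} = 2
g(8) = mex{0,1} = 2
g(9) = mex{0,1,2} = 3
g(10) = mex{1,2} = 0
g(11) = mex{1,2} = 0
So g(11) = 0.
For row B, compute g(0), g(1), … with moves {2, 7}:
g(0) = mex{} = 0
g(1) = mex{} = 0
g(2) = mex{0} = 1
g(3) = mex{0} = 1
g(4) = mex{1} = 0
g(5) = mex{1} = 0
g(6) = mex{0} = 1
g(7) = mex{0} = 1
g(8) = mex{0,1} = 2
g(9) = mex{1} = 0
g(10) = mex{1,2} = 0
g(11) = mex{0} = 1
g(12) = mex{0} = 1
So g(12) = 1.
By the Sprague-Grundy theorem, the Grundy value of a sum of independent games is the XOR of the component values.
Combined value = 0 XOR 1 = 1.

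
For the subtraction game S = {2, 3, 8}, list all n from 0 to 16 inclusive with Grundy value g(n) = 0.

0, 1, 5, 6, 10, 11, 15, 16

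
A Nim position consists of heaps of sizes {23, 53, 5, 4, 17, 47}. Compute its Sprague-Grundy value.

Compute the nim-sum pairwise:
23 ^ 53 = 34
34 ^ 5 = 39
39 ^ 4 = 35
35 ^ 17 = 50
50 ^ 47 = 29

29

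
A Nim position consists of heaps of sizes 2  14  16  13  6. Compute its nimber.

23

Nim-sum: 2 XOR 14 XOR 16 XOR 13 XOR 6 = 23.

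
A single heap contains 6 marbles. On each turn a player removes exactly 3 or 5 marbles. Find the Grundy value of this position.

2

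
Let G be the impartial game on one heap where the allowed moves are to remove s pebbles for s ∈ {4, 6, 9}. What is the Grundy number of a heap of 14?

0

Grundy values for subtraction set {4, 6, 9}:
g(0) = mex{} = 0
g(1) = mex{} = 0
g(2) = mex{} = 0
g(3) = mex{} = 0
g(4) = mex{0} = 1
g(5) = mex{0} = 1
g(6) = mex{0} = 1
g(7) = mex{0} = 1
g(8) = mex{0,1} = 2
g(9) = mex{0,1} = 2
g(10) = mex{0,1} = 2
g(11) = mex{0,1} = 2
g(12) = mex{0,1,2} = 3
g(13) = mex{1,2} = 0
g(14) = mex{1,2} = 0
So g(14) = 0.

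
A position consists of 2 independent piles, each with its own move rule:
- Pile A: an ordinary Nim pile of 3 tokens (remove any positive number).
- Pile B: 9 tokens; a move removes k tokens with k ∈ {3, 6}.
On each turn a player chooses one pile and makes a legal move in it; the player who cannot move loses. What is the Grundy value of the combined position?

3

Pile A is a plain Nim pile of size 3, so its Grundy value is 3.
Grundy values for pile B (subtraction set {3, 6}):
k:     0  1  2  3  4  5  6  7  8  9
g(k):  0  0  0  1  1  1  2  2  2  0
So g(9) = 0.
By the Sprague-Grundy theorem, the Grundy value of a sum of independent games is the XOR of the component values.
Combined value = 3 XOR 0 = 3.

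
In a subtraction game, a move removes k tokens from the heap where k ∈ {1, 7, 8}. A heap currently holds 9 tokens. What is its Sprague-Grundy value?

3

Grundy values for subtraction set {1, 7, 8}:
k:     0  1  2  3  4  5  6  7  8  9
g(k):  0  1  0  1  0  1  0  1  2  3
So g(9) = 3.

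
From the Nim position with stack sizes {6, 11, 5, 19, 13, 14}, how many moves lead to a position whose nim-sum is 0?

Compute the nim-sum pairwise:
6 XOR 11 = 13
13 XOR 5 = 8
8 XOR 19 = 27
27 XOR 13 = 22
22 XOR 14 = 24
The overall nim-sum is X = 24. A stack of size p has a winning move iff p XOR X < p (reduce it to p XOR X).
  6: 6 XOR 24 = 30 ≥ 6 — no move.
  11: 11 XOR 24 = 19 ≥ 11 — no move.
  5: 5 XOR 24 = 29 ≥ 5 — no move.
  19: 19 XOR 24 = 11 < 19 — winning move (to 11).
  13: 13 XOR 24 = 21 ≥ 13 — no move.
  14: 14 XOR 24 = 22 ≥ 14 — no move.
That gives 1 winning move.

1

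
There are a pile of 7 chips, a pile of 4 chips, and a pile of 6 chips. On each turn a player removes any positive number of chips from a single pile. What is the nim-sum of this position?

5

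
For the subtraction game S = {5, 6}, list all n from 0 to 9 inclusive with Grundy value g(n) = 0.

0, 1, 2, 3, 4

Build the Grundy sequence with g(k) = mex{g(k−s) : s ∈ {5, 6}, s ≤ k}:
g(0) = mex{} = 0
g(1) = mex{} = 0
g(2) = mex{} = 0
g(3) = mex{} = 0
g(4) = mex{} = 0
g(5) = mex{0} = 1
g(6) = mex{0} = 1
g(7) = mex{0} = 1
g(8) = mex{0} = 1
g(9) = mex{0} = 1
The P-positions (g = 0) in 0..9 are 0, 1, 2, 3, 4.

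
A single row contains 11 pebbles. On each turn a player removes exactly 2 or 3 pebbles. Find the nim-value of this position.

Build the Grundy sequence with g(k) = mex{g(k−s) : s ∈ {2, 3}, s ≤ k}:
g(0) = mex{} = 0
g(1) = mex{} = 0
g(2) = mex{0} = 1
g(3) = mex{0} = 1
g(4) = mex{0,1} = 2
g(5) = mex{1} = 0
g(6) = mex{1,2} = 0
g(7) = mex{0,2} = 1
g(8) = mex{0} = 1
g(9) = mex{0,1} = 2
g(10) = mex{1} = 0
g(11) = mex{1,2} = 0
So g(11) = 0.

0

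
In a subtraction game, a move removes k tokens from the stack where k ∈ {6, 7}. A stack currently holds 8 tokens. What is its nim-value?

Compute g(0), g(1), … for moves {6, 7}:
k:     0  1  2  3  4  5  6  7  8
g(k):  0  0  0  0  0  0  1  1  1
So g(8) = 1.

1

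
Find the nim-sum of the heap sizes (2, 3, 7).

6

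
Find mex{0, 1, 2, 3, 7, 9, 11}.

The values 0, 1, 2, 3 are all present; 4 is the first non-negative integer missing from the set.

4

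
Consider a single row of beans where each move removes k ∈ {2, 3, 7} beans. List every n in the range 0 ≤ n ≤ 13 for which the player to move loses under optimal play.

0, 1, 5, 6, 10, 11

Compute g(0), g(1), … for moves {2, 3, 7}:
g(0) = mex{} = 0
g(1) = mex{} = 0
g(2) = mex{0} = 1
g(3) = mex{0} = 1
g(4) = mex{0,1} = 2
g(5) = mex{1} = 0
g(6) = mex{1,2} = 0
g(7) = mex{0,2} = 1
g(8) = mex{0} = 1
g(9) = mex{0,1} = 2
g(10) = mex{1} = 0
g(11) = mex{1,2} = 0
g(12) = mex{0,2} = 1
g(13) = mex{0} = 1
The P-positions (g = 0) in 0..13 are 0, 1, 5, 6, 10, 11.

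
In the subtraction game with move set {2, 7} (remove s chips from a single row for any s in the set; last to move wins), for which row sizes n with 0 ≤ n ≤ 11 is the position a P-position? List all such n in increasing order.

0, 1, 4, 5, 9, 10

Build the Grundy sequence with g(k) = mex{g(k−s) : s ∈ {2, 7}, s ≤ k}:
g(0) = mex{} = 0
g(1) = mex{} = 0
g(2) = mex{0} = 1
g(3) = mex{0} = 1
g(4) = mex{1} = 0
g(5) = mex{1} = 0
g(6) = mex{0} = 1
g(7) = mex{0} = 1
g(8) = mex{0,1} = 2
g(9) = mex{1} = 0
g(10) = mex{1,2} = 0
g(11) = mex{0} = 1
The P-positions (g = 0) in 0..11 are 0, 1, 4, 5, 9, 10.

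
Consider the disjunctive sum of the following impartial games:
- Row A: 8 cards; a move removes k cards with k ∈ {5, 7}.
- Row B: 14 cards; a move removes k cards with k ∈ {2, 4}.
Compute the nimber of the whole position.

0

Grundy values for row A (subtraction set {5, 7}):
k:     0  1  2  3  4  5  6  7  8
g(k):  0  0  0  0  0  1  1  1  1
So g(8) = 1.
Build the Grundy sequence for row B with g(k) = mex{g(k−s) : s ∈ {2, 4}, s ≤ k}:
g(0) = mex{} = 0
g(1) = mex{} = 0
g(2) = mex{0} = 1
g(3) = mex{0} = 1
g(4) = mex{0,1} = 2
g(5) = mex{0,1} = 2
g(6) = mex{1,2} = 0
g(7) = mex{1,2} = 0
g(8) = mex{0,2} = 1
g(9) = mex{0,2} = 1
g(10) = mex{0,1} = 2
g(11) = mex{0,1} = 2
g(12) = mex{1,2} = 0
g(13) = mex{1,2} = 0
g(14) = mex{0,2} = 1
So g(14) = 1.
The value of a disjunctive sum is the nim-sum of the parts.
Combined value = 1 XOR 1 = 0.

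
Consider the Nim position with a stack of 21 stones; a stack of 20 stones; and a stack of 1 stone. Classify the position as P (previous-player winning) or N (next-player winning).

P-position

Bitwise XOR of the heap sizes:
  10101  (21)
  10100  (20)
  00001  (1)
  -----
  00000  (0)
The nim-sum is 0, so this is a P-position: the player to move is in a losing position under optimal play.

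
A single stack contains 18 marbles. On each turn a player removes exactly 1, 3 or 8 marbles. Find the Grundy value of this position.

Build the Grundy sequence with g(k) = mex{g(k−s) : s ∈ {1, 3, 8}, s ≤ k}:
k:     0  1  2  3  4  5  6  7  8  9 10 11 12 13 14 15 16 17 18
g(k):  0  1  0  1  0  1  0  1  2  3  2  0  1  0  1  0  1  0  1
So g(18) = 1.

1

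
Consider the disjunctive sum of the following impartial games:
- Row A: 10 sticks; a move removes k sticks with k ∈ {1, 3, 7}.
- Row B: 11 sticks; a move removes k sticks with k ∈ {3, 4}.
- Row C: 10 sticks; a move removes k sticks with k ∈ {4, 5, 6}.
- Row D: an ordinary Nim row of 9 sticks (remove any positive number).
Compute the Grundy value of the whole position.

8

Grundy values for row A (subtraction set {1, 3, 7}):
k:     0  1  2  3  4  5  6  7  8  9 10
g(k):  0  1  0  1  0  1  0  1  0  1  0
So g(10) = 0.
Build the Grundy sequence for row B with g(k) = mex{g(k−s) : s ∈ {3, 4}, s ≤ k}:
k:     0  1  2  3  4  5  6  7  8  9 10 11
g(k):  0  0  0  1  1  1  2  0  0  0  1  1
So g(11) = 1.
For row C, compute g(0), g(1), … with moves {4, 5, 6}:
k:     0  1  2  3  4  5  6  7  8  9 10
g(k):  0  0  0  0  1  1  1  1  2  2  0
So g(10) = 0.
Row D is a plain Nim row of size 9, so its Grundy value is 9.
By the Sprague-Grundy theorem, the Grundy value of a sum of independent games is the XOR of the component values.
Combined value = 0 XOR 1 XOR 0 XOR 9 = 8.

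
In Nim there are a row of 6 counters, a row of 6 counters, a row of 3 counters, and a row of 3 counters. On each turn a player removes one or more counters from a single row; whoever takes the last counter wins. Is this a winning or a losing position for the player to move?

Write each in binary and XOR column by column:
  110  (6)
  110  (6)
  011  (3)
  011  (3)
  ---
  000  (0)
The nim-sum is 0, so this is a P-position: the player to move is in a losing position under optimal play.

Losing position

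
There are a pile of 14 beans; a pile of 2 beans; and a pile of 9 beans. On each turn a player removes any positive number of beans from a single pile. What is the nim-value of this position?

5

Compute the nim-sum pairwise:
14 XOR 2 = 12
12 XOR 9 = 5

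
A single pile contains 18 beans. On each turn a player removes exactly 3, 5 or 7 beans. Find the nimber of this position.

Grundy values for subtraction set {3, 5, 7}:
k:     0  1  2  3  4  5  6  7  8  9 10 11 12 13 14 15 16 17 18
g(k):  0  0  0  1  1  1  2  2  2  3  0  0  0  1  1  1  2  2  2
So g(18) = 2.

2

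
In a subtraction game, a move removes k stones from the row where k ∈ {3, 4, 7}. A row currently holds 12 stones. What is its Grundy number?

Build the Grundy sequence with g(k) = mex{g(k−s) : s ∈ {3, 4, 7}, s ≤ k}:
g(0) = mex{} = 0
g(1) = mex{} = 0
g(2) = mex{} = 0
g(3) = mex{0} = 1
g(4) = mex{0} = 1
g(5) = mex{0} = 1
g(6) = mex{0,1} = 2
g(7) = mex{0,1} = 2
g(8) = mex{0,1} = 2
g(9) = mex{0,1,2} = 3
g(10) = mex{1,2} = 0
g(11) = mex{1,2} = 0
g(12) = mex{1,2,3} = 0
So g(12) = 0.

0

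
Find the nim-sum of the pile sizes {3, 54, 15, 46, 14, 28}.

6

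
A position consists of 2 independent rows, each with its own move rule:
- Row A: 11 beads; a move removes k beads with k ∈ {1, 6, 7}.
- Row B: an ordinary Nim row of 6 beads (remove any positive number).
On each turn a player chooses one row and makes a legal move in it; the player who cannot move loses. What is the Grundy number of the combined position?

5

Grundy values for row A (subtraction set {1, 6, 7}):
g(0) = mex{} = 0
g(1) = mex{0} = 1
g(2) = mex{1} = 0
g(3) = mex{0} = 1
g(4) = mex{1} = 0
g(5) = mex{0} = 1
g(6) = mex{0,1} = 2
g(7) = mex{0,1,2} = 3
g(8) = mex{0,1,3} = 2
g(9) = mex{0,1,2} = 3
g(10) = mex{0,1,3} = 2
g(11) = mex{0,1,2} = 3
So g(11) = 3.
Row B is a plain Nim row of size 6, so its Grundy value is 6.
The value of a disjunctive sum is the nim-sum of the parts.
Combined value = 3 ⊕ 6 = 5.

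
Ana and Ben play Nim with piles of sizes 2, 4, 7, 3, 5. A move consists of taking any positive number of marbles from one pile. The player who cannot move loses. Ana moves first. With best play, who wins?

Ana wins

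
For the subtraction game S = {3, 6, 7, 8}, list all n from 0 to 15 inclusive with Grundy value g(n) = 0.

Build the Grundy sequence with g(k) = mex{g(k−s) : s ∈ {3, 6, 7, 8}, s ≤ k}:
k:     0  1  2  3  4  5  6  7  8  9 10 11 12 13 14 15
g(k):  0  0  0  1  1  1  2  2  2  3  3  0  0  0  1  1
The P-positions (g = 0) in 0..15 are 0, 1, 2, 11, 12, 13.

0, 1, 2, 11, 12, 13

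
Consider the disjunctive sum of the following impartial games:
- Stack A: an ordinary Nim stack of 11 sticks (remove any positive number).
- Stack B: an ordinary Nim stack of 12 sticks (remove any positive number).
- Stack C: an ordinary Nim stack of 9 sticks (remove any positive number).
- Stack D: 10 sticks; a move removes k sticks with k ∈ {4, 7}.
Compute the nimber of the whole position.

Stack A is a plain Nim stack of size 11, so its Grundy value is 11.
Stack B is a plain Nim stack of size 12, so its Grundy value is 12.
Stack C is a plain Nim stack of size 9, so its Grundy value is 9.
Build the Grundy sequence for stack D with g(k) = mex{g(k−s) : s ∈ {4, 7}, s ≤ k}:
k:     0  1  2  3  4  5  6  7  8  9 10
g(k):  0  0  0  0  1  1  1  1  2  2  2
So g(10) = 2.
By the Sprague-Grundy theorem, the Grundy value of a sum of independent games is the XOR of the component values.
Combined value = 11 XOR 12 XOR 9 XOR 2 = 12.

12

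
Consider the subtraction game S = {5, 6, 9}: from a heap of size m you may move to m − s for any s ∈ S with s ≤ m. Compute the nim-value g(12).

2

Build the Grundy sequence with g(k) = mex{g(k−s) : s ∈ {5, 6, 9}, s ≤ k}:
g(0) = mex{} = 0
g(1) = mex{} = 0
g(2) = mex{} = 0
g(3) = mex{} = 0
g(4) = mex{} = 0
g(5) = mex{0} = 1
g(6) = mex{0} = 1
g(7) = mex{0} = 1
g(8) = mex{0} = 1
g(9) = mex{0} = 1
g(10) = mex{0,1} = 2
g(11) = mex{0,1} = 2
g(12) = mex{0,1} = 2
So g(12) = 2.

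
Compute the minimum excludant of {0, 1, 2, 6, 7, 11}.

3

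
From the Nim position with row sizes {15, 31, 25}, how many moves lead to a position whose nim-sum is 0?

Write each in binary and XOR column by column:
  01111  (15)
  11111  (31)
  11001  (25)
  -----
  01001  (9)
The overall nim-sum is X = 9. A row of size p has a winning move iff p XOR X < p (reduce it to p XOR X).
  15: 15 XOR 9 = 6 < 15 — winning move (to 6).
  31: 31 XOR 9 = 22 < 31 — winning move (to 22).
  25: 25 XOR 9 = 16 < 25 — winning move (to 16).
That gives 3 winning moves.

3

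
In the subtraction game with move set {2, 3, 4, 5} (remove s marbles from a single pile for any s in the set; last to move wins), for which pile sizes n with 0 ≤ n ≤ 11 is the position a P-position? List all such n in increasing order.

0, 1, 7, 8

Compute g(0), g(1), … for moves {2, 3, 4, 5}:
g(0) = mex{} = 0
g(1) = mex{} = 0
g(2) = mex{0} = 1
g(3) = mex{0} = 1
g(4) = mex{0,1} = 2
g(5) = mex{0,1} = 2
g(6) = mex{0,1,2} = 3
g(7) = mex{1,2} = 0
g(8) = mex{1,2,3} = 0
g(9) = mex{0,2,3} = 1
g(10) = mex{0,2,3} = 1
g(11) = mex{0,1,3} = 2
The P-positions (g = 0) in 0..11 are 0, 1, 7, 8.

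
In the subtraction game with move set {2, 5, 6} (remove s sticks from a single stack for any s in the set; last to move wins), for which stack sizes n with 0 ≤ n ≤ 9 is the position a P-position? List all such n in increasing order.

0, 1, 4, 8

Grundy values for subtraction set {2, 5, 6}:
k:     0  1  2  3  4  5  6  7  8  9
g(k):  0  0  1  1  0  2  1  3  0  2
The P-positions (g = 0) in 0..9 are 0, 1, 4, 8.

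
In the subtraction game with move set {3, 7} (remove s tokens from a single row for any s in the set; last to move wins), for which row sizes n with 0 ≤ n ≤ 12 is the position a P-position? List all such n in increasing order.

0, 1, 2, 6, 10, 11, 12

Grundy values for subtraction set {3, 7}:
g(0) = mex{} = 0
g(1) = mex{} = 0
g(2) = mex{} = 0
g(3) = mex{0} = 1
g(4) = mex{0} = 1
g(5) = mex{0} = 1
g(6) = mex{1} = 0
g(7) = mex{0,1} = 2
g(8) = mex{0,1} = 2
g(9) = mex{0} = 1
g(10) = mex{1,2} = 0
g(11) = mex{1,2} = 0
g(12) = mex{1} = 0
The P-positions (g = 0) in 0..12 are 0, 1, 2, 6, 10, 11, 12.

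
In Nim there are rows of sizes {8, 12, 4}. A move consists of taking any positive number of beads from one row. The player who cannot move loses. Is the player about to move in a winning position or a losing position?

Losing position

Nim-sum: 8 ⊕ 12 ⊕ 4 = 0.
The nim-sum is 0, so this is a P-position: the player to move is in a losing position under optimal play.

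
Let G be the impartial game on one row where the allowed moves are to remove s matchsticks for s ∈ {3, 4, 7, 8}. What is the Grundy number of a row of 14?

1

Compute g(0), g(1), … for moves {3, 4, 7, 8}:
g(0) = mex{} = 0
g(1) = mex{} = 0
g(2) = mex{} = 0
g(3) = mex{0} = 1
g(4) = mex{0} = 1
g(5) = mex{0} = 1
g(6) = mex{0,1} = 2
g(7) = mex{0,1} = 2
g(8) = mex{0,1} = 2
g(9) = mex{0,1,2} = 3
g(10) = mex{0,1,2} = 3
g(11) = mex{1,2} = 0
g(12) = mex{1,2,3} = 0
g(13) = mex{1,2,3} = 0
g(14) = mex{0,2,3} = 1
So g(14) = 1.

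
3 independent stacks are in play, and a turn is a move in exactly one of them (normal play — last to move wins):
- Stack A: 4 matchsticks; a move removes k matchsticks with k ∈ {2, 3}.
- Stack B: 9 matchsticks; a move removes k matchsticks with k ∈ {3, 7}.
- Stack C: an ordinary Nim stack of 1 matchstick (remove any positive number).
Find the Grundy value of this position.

2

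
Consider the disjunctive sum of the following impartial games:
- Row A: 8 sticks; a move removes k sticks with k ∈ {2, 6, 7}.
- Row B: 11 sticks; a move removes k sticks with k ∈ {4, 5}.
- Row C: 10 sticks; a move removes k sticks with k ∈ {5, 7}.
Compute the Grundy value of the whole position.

Build the Grundy sequence for row A with g(k) = mex{g(k−s) : s ∈ {2, 6, 7}, s ≤ k}:
k:     0  1  2  3  4  5  6  7  8
g(k):  0  0  1  1  0  0  1  1  2
So g(8) = 2.
Build the Grundy sequence for row B with g(k) = mex{g(k−s) : s ∈ {4, 5}, s ≤ k}:
k:     0  1  2  3  4  5  6  7  8  9 10 11
g(k):  0  0  0  0  1  1  1  1  2  0  0  0
So g(11) = 0.
Grundy values for row C (subtraction set {5, 7}):
g(0) = mex{} = 0
g(1) = mex{} = 0
g(2) = mex{} = 0
g(3) = mex{} = 0
g(4) = mex{} = 0
g(5) = mex{0} = 1
g(6) = mex{0} = 1
g(7) = mex{0} = 1
g(8) = mex{0} = 1
g(9) = mex{0} = 1
g(10) = mex{0,1} = 2
So g(10) = 2.
The value of a disjunctive sum is the nim-sum of the parts.
Combined value = 2 ⊕ 0 ⊕ 2 = 0.

0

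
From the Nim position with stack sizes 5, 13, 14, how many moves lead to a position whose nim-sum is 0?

3

Write each in binary and XOR column by column:
  0101  (5)
  1101  (13)
  1110  (14)
  ----
  0110  (6)
The overall nim-sum is X = 6. A stack of size p has a winning move iff p XOR X < p (reduce it to p XOR X).
  5: 5 XOR 6 = 3 < 5 — winning move (to 3).
  13: 13 XOR 6 = 11 < 13 — winning move (to 11).
  14: 14 XOR 6 = 8 < 14 — winning move (to 8).
That gives 3 winning moves.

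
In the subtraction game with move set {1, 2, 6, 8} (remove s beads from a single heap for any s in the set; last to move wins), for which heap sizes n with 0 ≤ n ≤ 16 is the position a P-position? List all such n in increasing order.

0, 3, 7, 10, 14

Compute g(0), g(1), … for moves {1, 2, 6, 8}:
k:     0  1  2  3  4  5  6  7  8  9 10 11 12 13 14 15 16
g(k):  0  1  2  0  1  2  3  0  1  2  0  1  2  3  0  1  2
The P-positions (g = 0) in 0..16 are 0, 3, 7, 10, 14.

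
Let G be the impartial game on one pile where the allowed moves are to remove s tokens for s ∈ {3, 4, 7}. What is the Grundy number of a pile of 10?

Compute g(0), g(1), … for moves {3, 4, 7}:
k:     0  1  2  3  4  5  6  7  8  9 10
g(k):  0  0  0  1  1  1  2  2  2  3  0
So g(10) = 0.

0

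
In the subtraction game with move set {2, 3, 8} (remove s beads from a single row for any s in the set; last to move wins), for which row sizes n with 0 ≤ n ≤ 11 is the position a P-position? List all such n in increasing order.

0, 1, 5, 6, 10, 11

Compute g(0), g(1), … for moves {2, 3, 8}:
k:     0  1  2  3  4  5  6  7  8  9 10 11
g(k):  0  0  1  1  2  0  0  1  1  2  0  0
The P-positions (g = 0) in 0..11 are 0, 1, 5, 6, 10, 11.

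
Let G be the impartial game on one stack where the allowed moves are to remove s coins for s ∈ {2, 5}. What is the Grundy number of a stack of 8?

0

Grundy values for subtraction set {2, 5}:
g(0) = mex{} = 0
g(1) = mex{} = 0
g(2) = mex{0} = 1
g(3) = mex{0} = 1
g(4) = mex{1} = 0
g(5) = mex{0,1} = 2
g(6) = mex{0} = 1
g(7) = mex{1,2} = 0
g(8) = mex{1} = 0
So g(8) = 0.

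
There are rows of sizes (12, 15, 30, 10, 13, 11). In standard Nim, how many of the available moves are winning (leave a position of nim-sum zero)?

Compute the nim-sum pairwise:
12 ^ 15 = 3
3 ^ 30 = 29
29 ^ 10 = 23
23 ^ 13 = 26
26 ^ 11 = 17
The overall nim-sum is X = 17. A row of size p has a winning move iff p XOR X < p (reduce it to p XOR X).
  12: 12 XOR 17 = 29 ≥ 12 — no move.
  15: 15 XOR 17 = 30 ≥ 15 — no move.
  30: 30 XOR 17 = 15 < 30 — winning move (to 15).
  10: 10 XOR 17 = 27 ≥ 10 — no move.
  13: 13 XOR 17 = 28 ≥ 13 — no move.
  11: 11 XOR 17 = 26 ≥ 11 — no move.
That gives 1 winning move.

1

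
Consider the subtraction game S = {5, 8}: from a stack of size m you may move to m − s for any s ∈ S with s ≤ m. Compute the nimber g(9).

1

Build the Grundy sequence with g(k) = mex{g(k−s) : s ∈ {5, 8}, s ≤ k}:
g(0) = mex{} = 0
g(1) = mex{} = 0
g(2) = mex{} = 0
g(3) = mex{} = 0
g(4) = mex{} = 0
g(5) = mex{0} = 1
g(6) = mex{0} = 1
g(7) = mex{0} = 1
g(8) = mex{0} = 1
g(9) = mex{0} = 1
So g(9) = 1.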